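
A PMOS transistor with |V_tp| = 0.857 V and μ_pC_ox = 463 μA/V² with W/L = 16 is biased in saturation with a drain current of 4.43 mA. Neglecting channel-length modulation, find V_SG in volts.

V_SG = 1.95 V

k_p = μ_pC_ox · (W/L) = 7.408 mA/V².
In saturation I_D = ½ k_p (V_SG − |V_tp|)², so V_SG − |V_tp| = √(2 I_D / k_p) = √(2 × 4.43 / 7.408) = 1.09 V.
V_SG = 0.857 + 1.09 = 1.95 V.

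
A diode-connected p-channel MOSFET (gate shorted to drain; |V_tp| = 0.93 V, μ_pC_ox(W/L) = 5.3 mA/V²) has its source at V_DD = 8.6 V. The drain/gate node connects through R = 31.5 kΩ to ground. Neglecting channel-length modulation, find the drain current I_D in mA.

With gate tied to drain, V_SG = V_SD ≥ V_SG − |V_tp|, so the device is in saturation.
KCL at the drain: ½ k_p (V_SG − |V_tp|)² = (V_DD − V_SG)/R.
Let x = V_SG − 0.93. Then 83.5 x² + x − 7.67 = 0, giving x = 0.297 V (positive root), so V_SG = 1.23 V.
I_D = (V_DD − V_SG)/R = (8.6 − 1.23) / 31.5 = 0.234 mA.

I_D = 0.234 mA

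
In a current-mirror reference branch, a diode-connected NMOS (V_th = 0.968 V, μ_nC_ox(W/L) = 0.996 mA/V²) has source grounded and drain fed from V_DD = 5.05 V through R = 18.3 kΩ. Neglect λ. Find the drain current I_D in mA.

I_D = 0.189 mA

With gate tied to drain, V_GS = V_DS ≥ V_GS − V_th, so the device is in saturation.
KCL at the drain: ½ k_n (V_GS − V_th)² = (V_DD − V_GS)/R.
Let x = V_GS − 0.968. Then 9.11 x² + x − 4.082 = 0, giving x = 0.617 V (positive root), so V_GS = 1.58 V.
I_D = (V_DD − V_GS)/R = (5.05 − 1.58) / 18.3 = 0.189 mA.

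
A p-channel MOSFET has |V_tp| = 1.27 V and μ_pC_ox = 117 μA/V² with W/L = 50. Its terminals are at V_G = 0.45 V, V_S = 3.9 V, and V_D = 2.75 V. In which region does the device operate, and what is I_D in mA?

Triode; I_D = 10.8 mA

V_SG = V_S − V_G = 3.9 − 0.45 = 3.45 V; V_SD = V_S − V_D = 3.9 − 2.75 = 1.15 V.
k_p = μ_pC_ox · (W/L) = 5.85 mA/V².
V_ov = V_SG − |V_tp| = 3.45 − 1.27 = 2.18 V.
Since V_SD = 1.15 V < V_ov = 2.18 V, the device is in the triode region.
I_D = k_p [V_ov · V_SD − ½ V_SD²] = 5.85 × [2.18 × 1.15 − 0.5 × 1.15²] = 10.8 mA.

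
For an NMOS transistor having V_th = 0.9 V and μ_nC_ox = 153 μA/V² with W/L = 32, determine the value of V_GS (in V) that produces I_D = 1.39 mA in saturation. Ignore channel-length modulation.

V_GS = 1.65 V

k_n = μ_nC_ox · (W/L) = 4.896 mA/V².
In saturation I_D = ½ k_n (V_GS − V_th)², so V_GS − V_th = √(2 I_D / k_n) = √(2 × 1.39 / 4.896) = 0.754 V.
V_GS = 0.9 + 0.754 = 1.65 V.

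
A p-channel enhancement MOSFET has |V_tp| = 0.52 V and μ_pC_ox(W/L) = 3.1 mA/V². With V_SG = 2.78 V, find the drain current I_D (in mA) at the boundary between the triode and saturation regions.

I_D = 7.92 mA

At the boundary V_SD = V_ov = V_SG − |V_tp| = 2.78 − 0.52 = 2.26 V.
I_D = ½ k_p V_ov² = 0.5 × 3.1 × 2.26² = 7.92 mA.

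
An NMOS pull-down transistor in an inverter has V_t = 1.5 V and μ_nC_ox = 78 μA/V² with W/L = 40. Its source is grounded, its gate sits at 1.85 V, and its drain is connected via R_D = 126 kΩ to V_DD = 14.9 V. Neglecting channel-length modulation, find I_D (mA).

I_D = 0.117 mA

V_GS = V_G = 1.85 V, so V_ov = 1.85 − 1.5 = 0.35 V.
k_n = μ_nC_ox · (W/L) = 3.12 mA/V².
Assume saturation: I_D = ½ k_n V_ov² = 0.5 × 3.12 × 0.35² = 0.191 mA, giving V_DS = V_DD − I_D R_D = 14.9 − 0.191 × 126 = -9.18 V.
But -9.18 V < V_ov = 0.35 V, so the device is actually in triode.
In triode I_D = k_n[V_ov V_DS − ½ V_DS²] and I_D = (V_DD − V_DS)/R_D. Equating: 197 V_DS² − 138.6 V_DS + 14.9 = 0, giving V_DS = 0.132 V (the root below V_ov).
I_D = (14.9 − 0.132) / 126 = 0.117 mA.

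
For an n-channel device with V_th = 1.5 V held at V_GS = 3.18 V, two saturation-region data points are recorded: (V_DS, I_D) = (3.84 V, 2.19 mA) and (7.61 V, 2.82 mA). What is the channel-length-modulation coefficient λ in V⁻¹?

With V_GS fixed, I_D ∝ (1 + λ V_DS) in saturation, so I_D2/I_D1 = (1 + λ V_DS2)/(1 + λ V_DS1).
2.82/2.19 = 1.288 = (1 + 7.61 λ)/(1 + 3.84 λ).
Solving: λ (I_D1 V_DS2 − I_D2 V_DS1) = I_D2 − I_D1, so λ = (2.82 − 2.19) / (2.19 × 7.61 − 2.82 × 3.84) = 0.63 / 5.84 = 0.108 V⁻¹.

λ = 0.108 V⁻¹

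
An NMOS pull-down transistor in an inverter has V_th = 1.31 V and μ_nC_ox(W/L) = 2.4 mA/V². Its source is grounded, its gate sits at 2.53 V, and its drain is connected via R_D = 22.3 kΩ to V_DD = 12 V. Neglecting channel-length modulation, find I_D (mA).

V_GS = V_G = 2.53 V, so V_ov = 2.53 − 1.31 = 1.22 V.
Assume saturation: I_D = ½ k_n V_ov² = 0.5 × 2.4 × 1.22² = 1.79 mA, giving V_DS = V_DD − I_D R_D = 12 − 1.79 × 22.3 = -27.8 V.
But -27.8 V < V_ov = 1.22 V, so the device is actually in triode.
In triode I_D = k_n[V_ov V_DS − ½ V_DS²] and I_D = (V_DD − V_DS)/R_D. Equating: 26.8 V_DS² − 66.29 V_DS + 12 = 0, giving V_DS = 0.197 V (the root below V_ov).
I_D = (12 − 0.197) / 22.3 = 0.529 mA.

I_D = 0.529 mA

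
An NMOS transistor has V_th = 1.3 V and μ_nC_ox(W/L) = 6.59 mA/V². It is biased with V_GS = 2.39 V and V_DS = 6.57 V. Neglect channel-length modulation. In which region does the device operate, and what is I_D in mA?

Saturation; I_D = 3.91 mA

V_ov = V_GS − V_th = 2.39 − 1.3 = 1.09 V.
Since V_DS = 6.57 V ≥ V_ov = 1.09 V, the device is in saturation.
I_D = ½ k_n V_ov² = 0.5 × 6.59 × 1.09² = 3.91 mA.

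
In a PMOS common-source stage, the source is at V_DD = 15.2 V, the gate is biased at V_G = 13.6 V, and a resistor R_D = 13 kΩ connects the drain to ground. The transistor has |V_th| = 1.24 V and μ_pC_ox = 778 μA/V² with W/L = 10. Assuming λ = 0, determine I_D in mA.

I_D = 0.504 mA

V_SG = V_DD − V_G = 15.2 − 13.6 = 1.6 V, so V_ov = 1.6 − 1.24 = 0.36 V.
k_p = μ_pC_ox · (W/L) = 7.78 mA/V².
Assume saturation: I_D = ½ k_p V_ov² = 0.5 × 7.78 × 0.36² = 0.504 mA, giving V_SD = V_DD − I_D R_D = 15.2 − 0.504 × 13 = 8.65 V.
V_SD = 8.65 V ≥ V_ov = 0.36 V, confirming saturation.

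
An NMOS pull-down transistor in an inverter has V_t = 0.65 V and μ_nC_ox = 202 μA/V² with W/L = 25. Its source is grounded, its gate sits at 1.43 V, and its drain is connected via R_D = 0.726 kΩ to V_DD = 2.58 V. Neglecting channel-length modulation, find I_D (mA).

I_D = 1.54 mA

V_GS = V_G = 1.43 V, so V_ov = 1.43 − 0.65 = 0.78 V.
k_n = μ_nC_ox · (W/L) = 5.05 mA/V².
Assume saturation: I_D = ½ k_n V_ov² = 0.5 × 5.05 × 0.78² = 1.54 mA, giving V_DS = V_DD − I_D R_D = 2.58 − 1.54 × 0.726 = 1.46 V.
V_DS = 1.46 V ≥ V_ov = 0.78 V, confirming saturation.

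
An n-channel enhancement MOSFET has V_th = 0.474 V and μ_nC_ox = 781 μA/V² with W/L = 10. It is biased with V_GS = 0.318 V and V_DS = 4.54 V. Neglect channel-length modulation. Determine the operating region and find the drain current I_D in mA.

V_GS = 0.318 V < V_th = 0.474 V, so the transistor is in cutoff.

Cutoff; I_D = 0 mA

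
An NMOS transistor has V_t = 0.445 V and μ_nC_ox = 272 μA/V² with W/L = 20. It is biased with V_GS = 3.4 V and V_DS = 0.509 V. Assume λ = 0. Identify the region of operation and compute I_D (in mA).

k_n = μ_nC_ox · (W/L) = 5.44 mA/V².
V_ov = V_GS − V_t = 3.4 − 0.445 = 2.96 V.
Since V_DS = 0.509 V < V_ov = 2.96 V, the device is in the triode region.
I_D = k_n [V_ov · V_DS − ½ V_DS²] = 5.44 × [2.96 × 0.509 − 0.5 × 0.509²] = 7.48 mA.

Triode; I_D = 7.48 mA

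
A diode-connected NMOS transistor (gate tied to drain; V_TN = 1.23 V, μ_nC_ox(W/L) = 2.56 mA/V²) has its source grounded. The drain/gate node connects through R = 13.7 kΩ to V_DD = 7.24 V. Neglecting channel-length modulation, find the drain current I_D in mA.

I_D = 0.398 mA

With gate tied to drain, V_GS = V_DS ≥ V_GS − V_TN, so the device is in saturation.
KCL at the drain: ½ k_n (V_GS − V_TN)² = (V_DD − V_GS)/R.
Let x = V_GS − 1.23. Then 17.5 x² + x − 6.01 = 0, giving x = 0.558 V (positive root), so V_GS = 1.79 V.
I_D = (V_DD − V_GS)/R = (7.24 − 1.79) / 13.7 = 0.398 mA.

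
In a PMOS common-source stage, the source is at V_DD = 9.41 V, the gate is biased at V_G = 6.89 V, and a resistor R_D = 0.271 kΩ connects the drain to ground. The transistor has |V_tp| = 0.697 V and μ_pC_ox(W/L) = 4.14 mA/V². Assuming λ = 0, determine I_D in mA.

V_SG = V_DD − V_G = 9.41 − 6.89 = 2.52 V, so V_ov = 2.52 − 0.697 = 1.82 V.
Assume saturation: I_D = ½ k_p V_ov² = 0.5 × 4.14 × 1.82² = 6.88 mA, giving V_SD = V_DD − I_D R_D = 9.41 − 6.88 × 0.271 = 7.55 V.
V_SD = 7.55 V ≥ V_ov = 1.82 V, confirming saturation.

I_D = 6.88 mA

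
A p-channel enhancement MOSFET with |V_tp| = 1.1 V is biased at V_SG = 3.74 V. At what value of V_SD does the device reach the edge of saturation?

The boundary between triode and saturation is V_SD = V_SG − |V_tp| = V_ov.
V_ov = 3.74 − 1.1 = 2.64 V.

V_SD,sat = 2.64 V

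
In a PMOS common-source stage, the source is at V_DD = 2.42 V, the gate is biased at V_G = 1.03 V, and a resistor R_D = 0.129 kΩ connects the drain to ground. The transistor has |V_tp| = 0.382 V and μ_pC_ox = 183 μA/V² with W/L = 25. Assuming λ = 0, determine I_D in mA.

V_SG = V_DD − V_G = 2.42 − 1.03 = 1.39 V, so V_ov = 1.39 − 0.382 = 1.01 V.
k_p = μ_pC_ox · (W/L) = 4.575 mA/V².
Assume saturation: I_D = ½ k_p V_ov² = 0.5 × 4.575 × 1.01² = 2.32 mA, giving V_SD = V_DD − I_D R_D = 2.42 − 2.32 × 0.129 = 2.12 V.
V_SD = 2.12 V ≥ V_ov = 1.01 V, confirming saturation.

I_D = 2.32 mA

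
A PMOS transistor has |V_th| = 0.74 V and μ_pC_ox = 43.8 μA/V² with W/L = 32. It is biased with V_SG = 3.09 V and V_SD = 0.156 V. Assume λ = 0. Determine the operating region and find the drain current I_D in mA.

Triode; I_D = 0.497 mA

k_p = μ_pC_ox · (W/L) = 1.402 mA/V².
V_ov = V_SG − |V_th| = 3.09 − 0.74 = 2.35 V.
Since V_SD = 0.156 V < V_ov = 2.35 V, the device is in the triode region.
I_D = k_p [V_ov · V_SD − ½ V_SD²] = 1.402 × [2.35 × 0.156 − 0.5 × 0.156²] = 0.497 mA.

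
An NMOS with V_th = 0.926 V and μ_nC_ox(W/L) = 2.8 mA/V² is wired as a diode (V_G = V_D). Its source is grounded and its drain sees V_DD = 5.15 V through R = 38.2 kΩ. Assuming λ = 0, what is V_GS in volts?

With gate tied to drain, V_GS = V_DS ≥ V_GS − V_th, so the device is in saturation.
KCL at the drain: ½ k_n (V_GS − V_th)² = (V_DD − V_GS)/R.
Let x = V_GS − 0.926. Then 53.5 x² + x − 4.224 = 0, giving x = 0.272 V (positive root), so V_GS = 1.2 V.
I_D = (V_DD − V_GS)/R = (5.15 − 1.2) / 38.2 = 0.103 mA.

V_GS = 1.20 V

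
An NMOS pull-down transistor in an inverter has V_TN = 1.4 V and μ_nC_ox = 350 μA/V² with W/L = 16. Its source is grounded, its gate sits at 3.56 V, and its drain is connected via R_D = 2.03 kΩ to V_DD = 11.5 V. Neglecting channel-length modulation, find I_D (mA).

V_GS = V_G = 3.56 V, so V_ov = 3.56 − 1.4 = 2.16 V.
k_n = μ_nC_ox · (W/L) = 5.6 mA/V².
Assume saturation: I_D = ½ k_n V_ov² = 0.5 × 5.6 × 2.16² = 13.1 mA, giving V_DS = V_DD − I_D R_D = 11.5 − 13.1 × 2.03 = -15 V.
But -15 V < V_ov = 2.16 V, so the device is actually in triode.
In triode I_D = k_n[V_ov V_DS − ½ V_DS²] and I_D = (V_DD − V_DS)/R_D. Equating: 5.68 V_DS² − 25.55 V_DS + 11.5 = 0, giving V_DS = 0.507 V (the root below V_ov).
I_D = (11.5 − 0.507) / 2.03 = 5.42 mA.

I_D = 5.42 mA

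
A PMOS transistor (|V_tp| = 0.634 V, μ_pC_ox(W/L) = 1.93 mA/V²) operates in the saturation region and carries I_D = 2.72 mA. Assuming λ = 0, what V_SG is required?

In saturation I_D = ½ k_p (V_SG − |V_tp|)², so V_SG − |V_tp| = √(2 I_D / k_p) = √(2 × 2.72 / 1.93) = 1.68 V.
V_SG = 0.634 + 1.68 = 2.31 V.

V_SG = 2.31 V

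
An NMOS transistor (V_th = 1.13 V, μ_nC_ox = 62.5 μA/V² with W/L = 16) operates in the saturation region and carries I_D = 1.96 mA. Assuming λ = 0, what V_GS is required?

V_GS = 3.11 V

k_n = μ_nC_ox · (W/L) = 1 mA/V².
In saturation I_D = ½ k_n (V_GS − V_th)², so V_GS − V_th = √(2 I_D / k_n) = √(2 × 1.96 / 1) = 1.98 V.
V_GS = 1.13 + 1.98 = 3.11 V.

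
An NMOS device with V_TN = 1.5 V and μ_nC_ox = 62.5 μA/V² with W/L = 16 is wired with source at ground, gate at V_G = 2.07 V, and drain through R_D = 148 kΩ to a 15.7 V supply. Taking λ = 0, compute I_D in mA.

I_D = 0.105 mA

V_GS = V_G = 2.07 V, so V_ov = 2.07 − 1.5 = 0.57 V.
k_n = μ_nC_ox · (W/L) = 1 mA/V².
Assume saturation: I_D = ½ k_n V_ov² = 0.5 × 1 × 0.57² = 0.162 mA, giving V_DS = V_DD − I_D R_D = 15.7 − 0.162 × 148 = -8.34 V.
But -8.34 V < V_ov = 0.57 V, so the device is actually in triode.
In triode I_D = k_n[V_ov V_DS − ½ V_DS²] and I_D = (V_DD − V_DS)/R_D. Equating: 74 V_DS² − 85.36 V_DS + 15.7 = 0, giving V_DS = 0.23 V (the root below V_ov).
I_D = (15.7 − 0.23) / 148 = 0.105 mA.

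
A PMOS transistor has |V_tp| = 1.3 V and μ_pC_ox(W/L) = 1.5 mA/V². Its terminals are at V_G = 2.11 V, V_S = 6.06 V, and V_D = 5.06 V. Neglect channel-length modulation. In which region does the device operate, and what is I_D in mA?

Triode; I_D = 3.22 mA

V_SG = V_S − V_G = 6.06 − 2.11 = 3.95 V; V_SD = V_S − V_D = 6.06 − 5.06 = 1 V.
V_ov = V_SG − |V_tp| = 3.95 − 1.3 = 2.65 V.
Since V_SD = 1 V < V_ov = 2.65 V, the device is in the triode region.
I_D = k_p [V_ov · V_SD − ½ V_SD²] = 1.5 × [2.65 × 1 − 0.5 × 1²] = 3.22 mA.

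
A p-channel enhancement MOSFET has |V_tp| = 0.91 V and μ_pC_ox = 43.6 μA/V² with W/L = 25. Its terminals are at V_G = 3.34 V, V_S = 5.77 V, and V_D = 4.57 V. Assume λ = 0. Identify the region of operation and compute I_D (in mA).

V_SG = V_S − V_G = 5.77 − 3.34 = 2.43 V; V_SD = V_S − V_D = 5.77 − 4.57 = 1.2 V.
k_p = μ_pC_ox · (W/L) = 1.09 mA/V².
V_ov = V_SG − |V_tp| = 2.43 − 0.91 = 1.52 V.
Since V_SD = 1.2 V < V_ov = 1.52 V, the device is in the triode region.
I_D = k_p [V_ov · V_SD − ½ V_SD²] = 1.09 × [1.52 × 1.2 − 0.5 × 1.2²] = 1.2 mA.

Triode; I_D = 1.20 mA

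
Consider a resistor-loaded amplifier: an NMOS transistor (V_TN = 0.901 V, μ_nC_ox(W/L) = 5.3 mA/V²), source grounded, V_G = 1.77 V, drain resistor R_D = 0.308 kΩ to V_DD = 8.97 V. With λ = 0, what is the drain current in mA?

I_D = 2.00 mA

V_GS = V_G = 1.77 V, so V_ov = 1.77 − 0.901 = 0.869 V.
Assume saturation: I_D = ½ k_n V_ov² = 0.5 × 5.3 × 0.869² = 2 mA, giving V_DS = V_DD − I_D R_D = 8.97 − 2 × 0.308 = 8.35 V.
V_DS = 8.35 V ≥ V_ov = 0.869 V, confirming saturation.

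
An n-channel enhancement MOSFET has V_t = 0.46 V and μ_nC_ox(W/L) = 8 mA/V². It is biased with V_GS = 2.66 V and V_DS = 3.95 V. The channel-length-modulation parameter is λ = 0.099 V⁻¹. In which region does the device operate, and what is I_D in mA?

V_ov = V_GS − V_t = 2.66 − 0.46 = 2.2 V.
Since V_DS = 3.95 V ≥ V_ov = 2.2 V, the device is in saturation.
I_D = ½ k_n V_ov² (1 + λ V_DS) = 0.5 × 8 × 2.2² × (1 + 0.099 × 3.95) = 26.9 mA.

Saturation; I_D = 26.9 mA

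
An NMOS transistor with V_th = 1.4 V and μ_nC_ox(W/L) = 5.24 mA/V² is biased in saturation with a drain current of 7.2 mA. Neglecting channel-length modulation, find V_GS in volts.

In saturation I_D = ½ k_n (V_GS − V_th)², so V_GS − V_th = √(2 I_D / k_n) = √(2 × 7.2 / 5.24) = 1.66 V.
V_GS = 1.4 + 1.66 = 3.06 V.

V_GS = 3.06 V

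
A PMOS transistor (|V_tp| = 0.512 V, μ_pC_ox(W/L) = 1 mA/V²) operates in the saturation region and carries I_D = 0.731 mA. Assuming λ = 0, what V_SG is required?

V_SG = 1.72 V

In saturation I_D = ½ k_p (V_SG − |V_tp|)², so V_SG − |V_tp| = √(2 I_D / k_p) = √(2 × 0.731 / 1) = 1.21 V.
V_SG = 0.512 + 1.21 = 1.72 V.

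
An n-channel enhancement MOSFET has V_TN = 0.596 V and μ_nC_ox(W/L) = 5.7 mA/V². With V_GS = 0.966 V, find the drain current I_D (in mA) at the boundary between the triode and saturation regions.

At the boundary V_DS = V_ov = V_GS − V_TN = 0.966 − 0.596 = 0.37 V.
I_D = ½ k_n V_ov² = 0.5 × 5.7 × 0.37² = 0.39 mA.

I_D = 0.390 mA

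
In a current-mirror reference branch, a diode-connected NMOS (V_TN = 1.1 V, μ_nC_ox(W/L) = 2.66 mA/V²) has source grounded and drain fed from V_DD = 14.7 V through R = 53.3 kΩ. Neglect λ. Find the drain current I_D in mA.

With gate tied to drain, V_GS = V_DS ≥ V_GS − V_TN, so the device is in saturation.
KCL at the drain: ½ k_n (V_GS − V_TN)² = (V_DD − V_GS)/R.
Let x = V_GS − 1.1. Then 70.9 x² + x − 13.6 = 0, giving x = 0.431 V (positive root), so V_GS = 1.53 V.
I_D = (V_DD − V_GS)/R = (14.7 − 1.53) / 53.3 = 0.247 mA.

I_D = 0.247 mA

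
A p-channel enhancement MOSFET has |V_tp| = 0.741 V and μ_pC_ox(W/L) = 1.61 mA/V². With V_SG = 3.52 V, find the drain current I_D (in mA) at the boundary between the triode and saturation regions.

At the boundary V_SD = V_ov = V_SG − |V_tp| = 3.52 − 0.741 = 2.78 V.
I_D = ½ k_p V_ov² = 0.5 × 1.61 × 2.78² = 6.22 mA.

I_D = 6.22 mA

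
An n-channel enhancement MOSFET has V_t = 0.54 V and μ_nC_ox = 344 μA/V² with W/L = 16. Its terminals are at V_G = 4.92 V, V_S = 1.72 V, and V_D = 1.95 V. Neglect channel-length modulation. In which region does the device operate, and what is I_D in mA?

V_GS = V_G − V_S = 4.92 − 1.72 = 3.2 V; V_DS = V_D − V_S = 1.95 − 1.72 = 0.23 V.
k_n = μ_nC_ox · (W/L) = 5.504 mA/V².
V_ov = V_GS − V_t = 3.2 − 0.54 = 2.66 V.
Since V_DS = 0.23 V < V_ov = 2.66 V, the device is in the triode region.
I_D = k_n [V_ov · V_DS − ½ V_DS²] = 5.504 × [2.66 × 0.23 − 0.5 × 0.23²] = 3.22 mA.

Triode; I_D = 3.22 mA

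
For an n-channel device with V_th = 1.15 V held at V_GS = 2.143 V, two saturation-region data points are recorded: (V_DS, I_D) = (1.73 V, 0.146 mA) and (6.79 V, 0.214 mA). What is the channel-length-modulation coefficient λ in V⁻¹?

λ = 0.109 V⁻¹

With V_GS fixed, I_D ∝ (1 + λ V_DS) in saturation, so I_D2/I_D1 = (1 + λ V_DS2)/(1 + λ V_DS1).
0.214/0.146 = 1.466 = (1 + 6.79 λ)/(1 + 1.73 λ).
Solving: λ (I_D1 V_DS2 − I_D2 V_DS1) = I_D2 − I_D1, so λ = (0.214 − 0.146) / (0.146 × 6.79 − 0.214 × 1.73) = 0.068 / 0.621 = 0.109 V⁻¹.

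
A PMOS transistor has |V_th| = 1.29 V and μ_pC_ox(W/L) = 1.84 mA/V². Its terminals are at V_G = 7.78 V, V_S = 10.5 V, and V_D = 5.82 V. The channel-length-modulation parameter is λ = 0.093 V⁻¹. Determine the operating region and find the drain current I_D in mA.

V_SG = V_S − V_G = 10.5 − 7.78 = 2.72 V; V_SD = V_S − V_D = 10.5 − 5.82 = 4.68 V.
V_ov = V_SG − |V_th| = 2.72 − 1.29 = 1.43 V.
Since V_SD = 4.68 V ≥ V_ov = 1.43 V, the device is in saturation.
I_D = ½ k_p V_ov² (1 + λ V_SD) = 0.5 × 1.84 × 1.43² × (1 + 0.093 × 4.68) = 2.7 mA.

Saturation; I_D = 2.70 mA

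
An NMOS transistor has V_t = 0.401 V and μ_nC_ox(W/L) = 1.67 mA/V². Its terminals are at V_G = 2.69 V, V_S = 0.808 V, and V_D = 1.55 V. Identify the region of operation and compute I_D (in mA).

Triode; I_D = 1.38 mA

V_GS = V_G − V_S = 2.69 − 0.808 = 1.88 V; V_DS = V_D − V_S = 1.55 − 0.808 = 0.742 V.
V_ov = V_GS − V_t = 1.88 − 0.401 = 1.48 V.
Since V_DS = 0.742 V < V_ov = 1.48 V, the device is in the triode region.
I_D = k_n [V_ov · V_DS − ½ V_DS²] = 1.67 × [1.48 × 0.742 − 0.5 × 0.742²] = 1.38 mA.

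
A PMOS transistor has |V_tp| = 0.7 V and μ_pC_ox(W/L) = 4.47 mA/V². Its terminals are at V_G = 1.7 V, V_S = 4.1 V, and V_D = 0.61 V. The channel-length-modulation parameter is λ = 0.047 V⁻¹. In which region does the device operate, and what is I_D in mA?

Saturation; I_D = 7.52 mA

V_SG = V_S − V_G = 4.1 − 1.7 = 2.4 V; V_SD = V_S − V_D = 4.1 − 0.61 = 3.49 V.
V_ov = V_SG − |V_tp| = 2.4 − 0.7 = 1.7 V.
Since V_SD = 3.49 V ≥ V_ov = 1.7 V, the device is in saturation.
I_D = ½ k_p V_ov² (1 + λ V_SD) = 0.5 × 4.47 × 1.7² × (1 + 0.047 × 3.49) = 7.52 mA.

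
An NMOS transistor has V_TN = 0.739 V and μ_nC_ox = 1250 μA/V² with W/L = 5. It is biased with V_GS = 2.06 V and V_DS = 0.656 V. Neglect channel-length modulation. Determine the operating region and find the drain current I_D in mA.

Triode; I_D = 4.07 mA

k_n = μ_nC_ox · (W/L) = 6.25 mA/V².
V_ov = V_GS − V_TN = 2.06 − 0.739 = 1.32 V.
Since V_DS = 0.656 V < V_ov = 1.32 V, the device is in the triode region.
I_D = k_n [V_ov · V_DS − ½ V_DS²] = 6.25 × [1.32 × 0.656 − 0.5 × 0.656²] = 4.07 mA.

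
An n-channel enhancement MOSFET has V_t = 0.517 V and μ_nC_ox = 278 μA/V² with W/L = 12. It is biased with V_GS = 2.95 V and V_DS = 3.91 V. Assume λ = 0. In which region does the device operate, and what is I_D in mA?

k_n = μ_nC_ox · (W/L) = 3.336 mA/V².
V_ov = V_GS − V_t = 2.95 − 0.517 = 2.43 V.
Since V_DS = 3.91 V ≥ V_ov = 2.43 V, the device is in saturation.
I_D = ½ k_n V_ov² = 0.5 × 3.336 × 2.43² = 9.87 mA.

Saturation; I_D = 9.87 mA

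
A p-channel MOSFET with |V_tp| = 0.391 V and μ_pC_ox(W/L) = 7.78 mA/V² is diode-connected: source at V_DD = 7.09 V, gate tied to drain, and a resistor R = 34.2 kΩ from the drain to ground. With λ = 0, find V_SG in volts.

With gate tied to drain, V_SG = V_SD ≥ V_SG − |V_tp|, so the device is in saturation.
KCL at the drain: ½ k_p (V_SG − |V_tp|)² = (V_DD − V_SG)/R.
Let x = V_SG − 0.391. Then 133 x² + x − 6.699 = 0, giving x = 0.221 V (positive root), so V_SG = 0.612 V.
I_D = (V_DD − V_SG)/R = (7.09 − 0.612) / 34.2 = 0.189 mA.

V_SG = 0.612 V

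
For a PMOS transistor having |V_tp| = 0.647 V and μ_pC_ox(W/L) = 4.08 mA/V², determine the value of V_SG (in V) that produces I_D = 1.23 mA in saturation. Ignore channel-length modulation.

In saturation I_D = ½ k_p (V_SG − |V_tp|)², so V_SG − |V_tp| = √(2 I_D / k_p) = √(2 × 1.23 / 4.08) = 0.776 V.
V_SG = 0.647 + 0.776 = 1.42 V.

V_SG = 1.42 V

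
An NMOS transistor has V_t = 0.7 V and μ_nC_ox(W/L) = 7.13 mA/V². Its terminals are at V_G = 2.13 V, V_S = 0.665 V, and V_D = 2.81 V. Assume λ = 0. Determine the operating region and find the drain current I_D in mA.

Saturation; I_D = 2.09 mA

V_GS = V_G − V_S = 2.13 − 0.665 = 1.46 V; V_DS = V_D − V_S = 2.81 − 0.665 = 2.15 V.
V_ov = V_GS − V_t = 1.46 − 0.7 = 0.765 V.
Since V_DS = 2.15 V ≥ V_ov = 0.765 V, the device is in saturation.
I_D = ½ k_n V_ov² = 0.5 × 7.13 × 0.765² = 2.09 mA.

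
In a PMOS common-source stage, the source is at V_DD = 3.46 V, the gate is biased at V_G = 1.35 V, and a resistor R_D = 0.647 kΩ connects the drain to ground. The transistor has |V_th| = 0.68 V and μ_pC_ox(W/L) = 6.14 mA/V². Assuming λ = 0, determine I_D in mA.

I_D = 4.36 mA

V_SG = V_DD − V_G = 3.46 − 1.35 = 2.11 V, so V_ov = 2.11 − 0.68 = 1.43 V.
Assume saturation: I_D = ½ k_p V_ov² = 0.5 × 6.14 × 1.43² = 6.28 mA, giving V_SD = V_DD − I_D R_D = 3.46 − 6.28 × 0.647 = -0.602 V.
But -0.602 V < V_ov = 1.43 V, so the device is actually in triode.
In triode I_D = k_p[V_ov V_SD − ½ V_SD²] and I_D = (V_DD − V_SD)/R_D. Equating: 1.99 V_SD² − 6.681 V_SD + 3.46 = 0, giving V_SD = 0.639 V (the root below V_ov).
I_D = (3.46 − 0.639) / 0.647 = 4.36 mA.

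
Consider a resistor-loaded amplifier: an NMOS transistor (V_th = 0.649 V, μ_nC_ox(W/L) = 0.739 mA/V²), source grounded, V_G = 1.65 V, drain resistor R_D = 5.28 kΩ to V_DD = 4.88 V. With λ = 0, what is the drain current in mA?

V_GS = V_G = 1.65 V, so V_ov = 1.65 − 0.649 = 1 V.
Assume saturation: I_D = ½ k_n V_ov² = 0.5 × 0.739 × 1² = 0.37 mA, giving V_DS = V_DD − I_D R_D = 4.88 − 0.37 × 5.28 = 2.93 V.
V_DS = 2.93 V ≥ V_ov = 1 V, confirming saturation.

I_D = 0.370 mA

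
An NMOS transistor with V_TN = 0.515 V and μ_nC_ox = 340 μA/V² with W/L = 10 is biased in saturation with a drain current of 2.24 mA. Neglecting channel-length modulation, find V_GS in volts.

k_n = μ_nC_ox · (W/L) = 3.4 mA/V².
In saturation I_D = ½ k_n (V_GS − V_TN)², so V_GS − V_TN = √(2 I_D / k_n) = √(2 × 2.24 / 3.4) = 1.15 V.
V_GS = 0.515 + 1.15 = 1.66 V.

V_GS = 1.66 V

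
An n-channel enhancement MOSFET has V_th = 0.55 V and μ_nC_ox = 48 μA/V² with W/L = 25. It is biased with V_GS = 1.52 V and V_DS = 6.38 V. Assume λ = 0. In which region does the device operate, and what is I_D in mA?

k_n = μ_nC_ox · (W/L) = 1.2 mA/V².
V_ov = V_GS − V_th = 1.52 − 0.55 = 0.97 V.
Since V_DS = 6.38 V ≥ V_ov = 0.97 V, the device is in saturation.
I_D = ½ k_n V_ov² = 0.5 × 1.2 × 0.97² = 0.565 mA.

Saturation; I_D = 0.565 mA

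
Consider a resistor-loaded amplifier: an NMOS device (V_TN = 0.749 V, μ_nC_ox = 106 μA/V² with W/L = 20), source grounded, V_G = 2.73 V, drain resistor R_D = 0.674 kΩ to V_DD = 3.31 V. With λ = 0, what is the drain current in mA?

V_GS = V_G = 2.73 V, so V_ov = 2.73 − 0.749 = 1.98 V.
k_n = μ_nC_ox · (W/L) = 2.12 mA/V².
Assume saturation: I_D = ½ k_n V_ov² = 0.5 × 2.12 × 1.98² = 4.16 mA, giving V_DS = V_DD − I_D R_D = 3.31 − 4.16 × 0.674 = 0.506 V.
But 0.506 V < V_ov = 1.98 V, so the device is actually in triode.
In triode I_D = k_n[V_ov V_DS − ½ V_DS²] and I_D = (V_DD − V_DS)/R_D. Equating: 0.714 V_DS² − 3.831 V_DS + 3.31 = 0, giving V_DS = 1.08 V (the root below V_ov).
I_D = (3.31 − 1.08) / 0.674 = 3.3 mA.

I_D = 3.30 mA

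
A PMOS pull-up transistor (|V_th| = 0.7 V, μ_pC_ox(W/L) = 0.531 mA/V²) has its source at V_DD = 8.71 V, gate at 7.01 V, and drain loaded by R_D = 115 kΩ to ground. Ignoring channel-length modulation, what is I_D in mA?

I_D = 0.0744 mA

V_SG = V_DD − V_G = 8.71 − 7.01 = 1.7 V, so V_ov = 1.7 − 0.7 = 1 V.
Assume saturation: I_D = ½ k_p V_ov² = 0.5 × 0.531 × 1² = 0.266 mA, giving V_SD = V_DD − I_D R_D = 8.71 − 0.266 × 115 = -21.8 V.
But -21.8 V < V_ov = 1 V, so the device is actually in triode.
In triode I_D = k_p[V_ov V_SD − ½ V_SD²] and I_D = (V_DD − V_SD)/R_D. Equating: 30.5 V_SD² − 62.07 V_SD + 8.71 = 0, giving V_SD = 0.152 V (the root below V_ov).
I_D = (8.71 − 0.152) / 115 = 0.0744 mA.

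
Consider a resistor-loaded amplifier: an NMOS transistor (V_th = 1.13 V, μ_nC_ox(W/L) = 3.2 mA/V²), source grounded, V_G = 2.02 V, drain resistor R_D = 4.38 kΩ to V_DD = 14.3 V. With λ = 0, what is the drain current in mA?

V_GS = V_G = 2.02 V, so V_ov = 2.02 − 1.13 = 0.89 V.
Assume saturation: I_D = ½ k_n V_ov² = 0.5 × 3.2 × 0.89² = 1.27 mA, giving V_DS = V_DD − I_D R_D = 14.3 − 1.27 × 4.38 = 8.75 V.
V_DS = 8.75 V ≥ V_ov = 0.89 V, confirming saturation.

I_D = 1.27 mA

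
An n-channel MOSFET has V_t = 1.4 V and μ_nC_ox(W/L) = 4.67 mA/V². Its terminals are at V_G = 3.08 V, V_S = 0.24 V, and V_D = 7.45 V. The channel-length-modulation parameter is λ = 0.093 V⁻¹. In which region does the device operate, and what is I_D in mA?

V_GS = V_G − V_S = 3.08 − 0.24 = 2.84 V; V_DS = V_D − V_S = 7.45 − 0.24 = 7.21 V.
V_ov = V_GS − V_t = 2.84 − 1.4 = 1.44 V.
Since V_DS = 7.21 V ≥ V_ov = 1.44 V, the device is in saturation.
I_D = ½ k_n V_ov² (1 + λ V_DS) = 0.5 × 4.67 × 1.44² × (1 + 0.093 × 7.21) = 8.09 mA.

Saturation; I_D = 8.09 mA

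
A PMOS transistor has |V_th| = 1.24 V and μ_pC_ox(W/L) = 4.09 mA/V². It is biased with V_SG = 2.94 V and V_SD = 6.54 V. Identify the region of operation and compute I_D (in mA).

Saturation; I_D = 5.91 mA

V_ov = V_SG − |V_th| = 2.94 − 1.24 = 1.7 V.
Since V_SD = 6.54 V ≥ V_ov = 1.7 V, the device is in saturation.
I_D = ½ k_p V_ov² = 0.5 × 4.09 × 1.7² = 5.91 mA.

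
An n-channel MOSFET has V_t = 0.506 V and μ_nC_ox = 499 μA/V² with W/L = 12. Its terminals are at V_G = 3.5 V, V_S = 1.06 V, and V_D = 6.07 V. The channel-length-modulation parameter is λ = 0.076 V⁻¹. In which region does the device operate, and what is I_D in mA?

Saturation; I_D = 15.5 mA

V_GS = V_G − V_S = 3.5 − 1.06 = 2.44 V; V_DS = V_D − V_S = 6.07 − 1.06 = 5.01 V.
k_n = μ_nC_ox · (W/L) = 5.988 mA/V².
V_ov = V_GS − V_t = 2.44 − 0.506 = 1.93 V.
Since V_DS = 5.01 V ≥ V_ov = 1.93 V, the device is in saturation.
I_D = ½ k_n V_ov² (1 + λ V_DS) = 0.5 × 5.988 × 1.93² × (1 + 0.076 × 5.01) = 15.5 mA.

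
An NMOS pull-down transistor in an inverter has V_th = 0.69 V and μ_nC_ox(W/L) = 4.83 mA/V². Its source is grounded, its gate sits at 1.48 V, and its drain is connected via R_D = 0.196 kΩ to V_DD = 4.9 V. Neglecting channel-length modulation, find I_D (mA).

V_GS = V_G = 1.48 V, so V_ov = 1.48 − 0.69 = 0.79 V.
Assume saturation: I_D = ½ k_n V_ov² = 0.5 × 4.83 × 0.79² = 1.51 mA, giving V_DS = V_DD − I_D R_D = 4.9 − 1.51 × 0.196 = 4.6 V.
V_DS = 4.6 V ≥ V_ov = 0.79 V, confirming saturation.

I_D = 1.51 mA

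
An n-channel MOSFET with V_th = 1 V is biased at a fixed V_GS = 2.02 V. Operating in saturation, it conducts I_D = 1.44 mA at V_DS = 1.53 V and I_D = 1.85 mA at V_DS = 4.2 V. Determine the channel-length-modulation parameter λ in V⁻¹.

λ = 0.127 V⁻¹

With V_GS fixed, I_D ∝ (1 + λ V_DS) in saturation, so I_D2/I_D1 = (1 + λ V_DS2)/(1 + λ V_DS1).
1.85/1.44 = 1.285 = (1 + 4.2 λ)/(1 + 1.53 λ).
Solving: λ (I_D1 V_DS2 − I_D2 V_DS1) = I_D2 − I_D1, so λ = (1.85 − 1.44) / (1.44 × 4.2 − 1.85 × 1.53) = 0.41 / 3.22 = 0.127 V⁻¹.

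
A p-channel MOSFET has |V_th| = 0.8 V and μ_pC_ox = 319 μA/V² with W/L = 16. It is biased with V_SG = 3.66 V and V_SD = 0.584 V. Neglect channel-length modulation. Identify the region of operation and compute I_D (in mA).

k_p = μ_pC_ox · (W/L) = 5.104 mA/V².
V_ov = V_SG − |V_th| = 3.66 − 0.8 = 2.86 V.
Since V_SD = 0.584 V < V_ov = 2.86 V, the device is in the triode region.
I_D = k_p [V_ov · V_SD − ½ V_SD²] = 5.104 × [2.86 × 0.584 − 0.5 × 0.584²] = 7.65 mA.

Triode; I_D = 7.65 mA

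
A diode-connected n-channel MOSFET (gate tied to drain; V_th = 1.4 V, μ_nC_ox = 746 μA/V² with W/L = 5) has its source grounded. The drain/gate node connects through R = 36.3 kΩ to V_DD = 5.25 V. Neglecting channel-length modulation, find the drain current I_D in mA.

I_D = 0.0997 mA

With gate tied to drain, V_GS = V_DS ≥ V_GS − V_th, so the device is in saturation.
k_n = μ_nC_ox · (W/L) = 3.73 mA/V².
KCL at the drain: ½ k_n (V_GS − V_th)² = (V_DD − V_GS)/R.
Let x = V_GS − 1.4. Then 67.7 x² + x − 3.85 = 0, giving x = 0.231 V (positive root), so V_GS = 1.63 V.
I_D = (V_DD − V_GS)/R = (5.25 − 1.63) / 36.3 = 0.0997 mA.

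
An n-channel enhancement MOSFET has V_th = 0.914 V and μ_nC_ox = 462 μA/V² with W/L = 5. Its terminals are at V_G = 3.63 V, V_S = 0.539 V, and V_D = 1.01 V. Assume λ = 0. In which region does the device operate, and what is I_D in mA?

V_GS = V_G − V_S = 3.63 − 0.539 = 3.09 V; V_DS = V_D − V_S = 1.01 − 0.539 = 0.471 V.
k_n = μ_nC_ox · (W/L) = 2.31 mA/V².
V_ov = V_GS − V_th = 3.09 − 0.914 = 2.18 V.
Since V_DS = 0.471 V < V_ov = 2.18 V, the device is in the triode region.
I_D = k_n [V_ov · V_DS − ½ V_DS²] = 2.31 × [2.18 × 0.471 − 0.5 × 0.471²] = 2.11 mA.

Triode; I_D = 2.11 mA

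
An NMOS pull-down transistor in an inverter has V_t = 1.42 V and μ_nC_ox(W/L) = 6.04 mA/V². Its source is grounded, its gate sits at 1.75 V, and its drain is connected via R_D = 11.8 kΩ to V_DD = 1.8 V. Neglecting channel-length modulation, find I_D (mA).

I_D = 0.145 mA

V_GS = V_G = 1.75 V, so V_ov = 1.75 − 1.42 = 0.33 V.
Assume saturation: I_D = ½ k_n V_ov² = 0.5 × 6.04 × 0.33² = 0.329 mA, giving V_DS = V_DD − I_D R_D = 1.8 − 0.329 × 11.8 = -2.08 V.
But -2.08 V < V_ov = 0.33 V, so the device is actually in triode.
In triode I_D = k_n[V_ov V_DS − ½ V_DS²] and I_D = (V_DD − V_DS)/R_D. Equating: 35.6 V_DS² − 24.52 V_DS + 1.8 = 0, giving V_DS = 0.0836 V (the root below V_ov).
I_D = (1.8 − 0.0836) / 11.8 = 0.145 mA.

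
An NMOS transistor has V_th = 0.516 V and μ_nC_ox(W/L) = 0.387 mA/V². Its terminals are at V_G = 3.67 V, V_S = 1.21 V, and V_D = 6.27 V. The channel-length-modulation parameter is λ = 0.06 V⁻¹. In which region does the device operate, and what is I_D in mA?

V_GS = V_G − V_S = 3.67 − 1.21 = 2.46 V; V_DS = V_D − V_S = 6.27 − 1.21 = 5.06 V.
V_ov = V_GS − V_th = 2.46 − 0.516 = 1.94 V.
Since V_DS = 5.06 V ≥ V_ov = 1.94 V, the device is in saturation.
I_D = ½ k_n V_ov² (1 + λ V_DS) = 0.5 × 0.387 × 1.94² × (1 + 0.06 × 5.06) = 0.953 mA.

Saturation; I_D = 0.953 mA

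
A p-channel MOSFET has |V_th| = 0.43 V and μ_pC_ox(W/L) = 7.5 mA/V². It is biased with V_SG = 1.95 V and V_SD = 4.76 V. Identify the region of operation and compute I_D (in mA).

Saturation; I_D = 8.66 mA

V_ov = V_SG − |V_th| = 1.95 − 0.43 = 1.52 V.
Since V_SD = 4.76 V ≥ V_ov = 1.52 V, the device is in saturation.
I_D = ½ k_p V_ov² = 0.5 × 7.5 × 1.52² = 8.66 mA.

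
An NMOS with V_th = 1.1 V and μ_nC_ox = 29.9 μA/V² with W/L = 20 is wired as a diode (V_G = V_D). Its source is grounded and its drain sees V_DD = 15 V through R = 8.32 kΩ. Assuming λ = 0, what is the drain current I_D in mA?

With gate tied to drain, V_GS = V_DS ≥ V_GS − V_th, so the device is in saturation.
k_n = μ_nC_ox · (W/L) = 0.598 mA/V².
KCL at the drain: ½ k_n (V_GS − V_th)² = (V_DD − V_GS)/R.
Let x = V_GS − 1.1. Then 2.49 x² + x − 13.9 = 0, giving x = 2.17 V (positive root), so V_GS = 3.27 V.
I_D = (V_DD − V_GS)/R = (15 − 3.27) / 8.32 = 1.41 mA.

I_D = 1.41 mA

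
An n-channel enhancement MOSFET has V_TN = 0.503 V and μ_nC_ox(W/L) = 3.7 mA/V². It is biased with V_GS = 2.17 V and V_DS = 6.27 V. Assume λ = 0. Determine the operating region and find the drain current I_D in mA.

Saturation; I_D = 5.14 mA

V_ov = V_GS − V_TN = 2.17 − 0.503 = 1.67 V.
Since V_DS = 6.27 V ≥ V_ov = 1.67 V, the device is in saturation.
I_D = ½ k_n V_ov² = 0.5 × 3.7 × 1.67² = 5.14 mA.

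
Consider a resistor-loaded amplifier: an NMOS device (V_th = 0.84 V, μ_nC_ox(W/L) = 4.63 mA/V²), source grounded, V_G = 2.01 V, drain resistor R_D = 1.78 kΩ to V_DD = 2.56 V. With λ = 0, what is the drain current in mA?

V_GS = V_G = 2.01 V, so V_ov = 2.01 − 0.84 = 1.17 V.
Assume saturation: I_D = ½ k_n V_ov² = 0.5 × 4.63 × 1.17² = 3.17 mA, giving V_DS = V_DD − I_D R_D = 2.56 − 3.17 × 1.78 = -3.08 V.
But -3.08 V < V_ov = 1.17 V, so the device is actually in triode.
In triode I_D = k_n[V_ov V_DS − ½ V_DS²] and I_D = (V_DD − V_DS)/R_D. Equating: 4.12 V_DS² − 10.64 V_DS + 2.56 = 0, giving V_DS = 0.268 V (the root below V_ov).
I_D = (2.56 − 0.268) / 1.78 = 1.29 mA.

I_D = 1.29 mA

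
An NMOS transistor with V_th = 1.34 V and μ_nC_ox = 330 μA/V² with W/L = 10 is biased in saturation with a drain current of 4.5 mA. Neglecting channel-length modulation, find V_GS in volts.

V_GS = 2.99 V

k_n = μ_nC_ox · (W/L) = 3.3 mA/V².
In saturation I_D = ½ k_n (V_GS − V_th)², so V_GS − V_th = √(2 I_D / k_n) = √(2 × 4.5 / 3.3) = 1.65 V.
V_GS = 1.34 + 1.65 = 2.99 V.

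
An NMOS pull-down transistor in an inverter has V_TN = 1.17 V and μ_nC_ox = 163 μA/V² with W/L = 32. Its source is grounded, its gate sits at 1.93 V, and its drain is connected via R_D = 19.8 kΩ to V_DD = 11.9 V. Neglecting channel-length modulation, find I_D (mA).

I_D = 0.593 mA

V_GS = V_G = 1.93 V, so V_ov = 1.93 − 1.17 = 0.76 V.
k_n = μ_nC_ox · (W/L) = 5.216 mA/V².
Assume saturation: I_D = ½ k_n V_ov² = 0.5 × 5.216 × 0.76² = 1.51 mA, giving V_DS = V_DD − I_D R_D = 11.9 − 1.51 × 19.8 = -17.9 V.
But -17.9 V < V_ov = 0.76 V, so the device is actually in triode.
In triode I_D = k_n[V_ov V_DS − ½ V_DS²] and I_D = (V_DD − V_DS)/R_D. Equating: 51.6 V_DS² − 79.49 V_DS + 11.9 = 0, giving V_DS = 0.168 V (the root below V_ov).
I_D = (11.9 − 0.168) / 19.8 = 0.593 mA.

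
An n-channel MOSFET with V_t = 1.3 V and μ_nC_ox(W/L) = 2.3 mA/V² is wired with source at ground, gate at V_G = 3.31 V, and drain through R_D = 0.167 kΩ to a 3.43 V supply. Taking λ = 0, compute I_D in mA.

I_D = 4.65 mA

V_GS = V_G = 3.31 V, so V_ov = 3.31 − 1.3 = 2.01 V.
Assume saturation: I_D = ½ k_n V_ov² = 0.5 × 2.3 × 2.01² = 4.65 mA, giving V_DS = V_DD − I_D R_D = 3.43 − 4.65 × 0.167 = 2.65 V.
V_DS = 2.65 V ≥ V_ov = 2.01 V, confirming saturation.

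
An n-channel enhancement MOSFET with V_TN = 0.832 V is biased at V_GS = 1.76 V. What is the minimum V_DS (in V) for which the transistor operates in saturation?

V_DS,sat = 0.928 V

The boundary between triode and saturation is V_DS = V_GS − V_TN = V_ov.
V_ov = 1.76 − 0.832 = 0.928 V.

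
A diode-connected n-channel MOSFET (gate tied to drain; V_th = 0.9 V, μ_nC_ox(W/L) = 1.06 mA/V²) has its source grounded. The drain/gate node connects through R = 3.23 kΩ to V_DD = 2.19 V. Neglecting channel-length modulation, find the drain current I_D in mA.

With gate tied to drain, V_GS = V_DS ≥ V_GS − V_th, so the device is in saturation.
KCL at the drain: ½ k_n (V_GS − V_th)² = (V_DD − V_GS)/R.
Let x = V_GS − 0.9. Then 1.71 x² + x − 1.29 = 0, giving x = 0.624 V (positive root), so V_GS = 1.52 V.
I_D = (V_DD − V_GS)/R = (2.19 − 1.52) / 3.23 = 0.206 mA.

I_D = 0.206 mA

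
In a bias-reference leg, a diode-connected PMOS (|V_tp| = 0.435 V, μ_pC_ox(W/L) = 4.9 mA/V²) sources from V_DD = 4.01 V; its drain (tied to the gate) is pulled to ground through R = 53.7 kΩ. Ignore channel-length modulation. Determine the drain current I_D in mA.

With gate tied to drain, V_SG = V_SD ≥ V_SG − |V_tp|, so the device is in saturation.
KCL at the drain: ½ k_p (V_SG − |V_tp|)² = (V_DD − V_SG)/R.
Let x = V_SG − 0.435. Then 132 x² + x − 3.575 = 0, giving x = 0.161 V (positive root), so V_SG = 0.596 V.
I_D = (V_DD − V_SG)/R = (4.01 − 0.596) / 53.7 = 0.0636 mA.

I_D = 0.0636 mA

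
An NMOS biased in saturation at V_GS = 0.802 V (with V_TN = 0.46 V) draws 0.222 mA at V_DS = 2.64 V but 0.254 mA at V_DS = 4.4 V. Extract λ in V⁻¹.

With V_GS fixed, I_D ∝ (1 + λ V_DS) in saturation, so I_D2/I_D1 = (1 + λ V_DS2)/(1 + λ V_DS1).
0.254/0.222 = 1.144 = (1 + 4.4 λ)/(1 + 2.64 λ).
Solving: λ (I_D1 V_DS2 − I_D2 V_DS1) = I_D2 − I_D1, so λ = (0.254 − 0.222) / (0.222 × 4.4 − 0.254 × 2.64) = 0.032 / 0.306 = 0.104 V⁻¹.

λ = 0.104 V⁻¹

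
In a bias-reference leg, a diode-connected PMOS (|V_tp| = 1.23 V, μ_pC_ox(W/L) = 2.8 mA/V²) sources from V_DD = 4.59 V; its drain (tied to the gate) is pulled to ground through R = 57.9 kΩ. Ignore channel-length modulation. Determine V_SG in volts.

V_SG = 1.43 V

With gate tied to drain, V_SG = V_SD ≥ V_SG − |V_tp|, so the device is in saturation.
KCL at the drain: ½ k_p (V_SG − |V_tp|)² = (V_DD − V_SG)/R.
Let x = V_SG − 1.23. Then 81.1 x² + x − 3.36 = 0, giving x = 0.198 V (positive root), so V_SG = 1.43 V.
I_D = (V_DD − V_SG)/R = (4.59 − 1.43) / 57.9 = 0.0546 mA.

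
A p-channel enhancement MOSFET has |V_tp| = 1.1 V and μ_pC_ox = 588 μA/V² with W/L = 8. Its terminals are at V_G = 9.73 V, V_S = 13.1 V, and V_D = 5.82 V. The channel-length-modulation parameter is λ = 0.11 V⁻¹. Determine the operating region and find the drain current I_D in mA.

V_SG = V_S − V_G = 13.1 − 9.73 = 3.37 V; V_SD = V_S − V_D = 13.1 − 5.82 = 7.28 V.
k_p = μ_pC_ox · (W/L) = 4.704 mA/V².
V_ov = V_SG − |V_tp| = 3.37 − 1.1 = 2.27 V.
Since V_SD = 7.28 V ≥ V_ov = 2.27 V, the device is in saturation.
I_D = ½ k_p V_ov² (1 + λ V_SD) = 0.5 × 4.704 × 2.27² × (1 + 0.11 × 7.28) = 21.8 mA.

Saturation; I_D = 21.8 mA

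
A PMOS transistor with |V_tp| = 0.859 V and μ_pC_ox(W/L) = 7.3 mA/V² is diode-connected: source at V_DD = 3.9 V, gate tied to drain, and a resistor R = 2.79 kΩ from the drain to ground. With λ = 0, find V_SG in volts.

V_SG = 1.36 V

With gate tied to drain, V_SG = V_SD ≥ V_SG − |V_tp|, so the device is in saturation.
KCL at the drain: ½ k_p (V_SG − |V_tp|)² = (V_DD − V_SG)/R.
Let x = V_SG − 0.859. Then 10.2 x² + x − 3.041 = 0, giving x = 0.5 V (positive root), so V_SG = 1.36 V.
I_D = (V_DD − V_SG)/R = (3.9 − 1.36) / 2.79 = 0.911 mA.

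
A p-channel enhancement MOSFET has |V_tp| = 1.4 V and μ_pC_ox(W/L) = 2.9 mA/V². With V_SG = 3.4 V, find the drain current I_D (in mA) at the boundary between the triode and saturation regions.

I_D = 5.80 mA

At the boundary V_SD = V_ov = V_SG − |V_tp| = 3.4 − 1.4 = 2 V.
I_D = ½ k_p V_ov² = 0.5 × 2.9 × 2² = 5.8 mA.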